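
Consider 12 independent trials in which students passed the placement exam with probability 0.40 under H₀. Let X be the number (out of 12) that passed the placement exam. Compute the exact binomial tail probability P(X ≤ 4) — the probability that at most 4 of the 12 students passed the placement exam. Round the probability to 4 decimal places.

X ~ Binomial(n=12, p=0.40).
P(X ≤ 4) = Σ_{j=0}^{4} C(12,j)·0.40^j·0.60^{12−j}.
= 0.002177 + 0.017414 + 0.063852 + 0.141894 + 0.212841 = 0.4382.

P = 0.4382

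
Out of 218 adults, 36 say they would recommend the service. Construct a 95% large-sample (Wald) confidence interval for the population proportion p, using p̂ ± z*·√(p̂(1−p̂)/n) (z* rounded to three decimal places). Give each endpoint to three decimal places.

(0.116, 0.214)

With x = 36 successes in n = 218, p̂ = 0.16514.
Standard error of p̂: √(0.137867/218) = √0.000632418 = 0.025148.
The 95% critical value is z* = 1.960.
Margin = 1.960·0.025148 = 0.04929.
So the interval runs from 0.116 to 0.214.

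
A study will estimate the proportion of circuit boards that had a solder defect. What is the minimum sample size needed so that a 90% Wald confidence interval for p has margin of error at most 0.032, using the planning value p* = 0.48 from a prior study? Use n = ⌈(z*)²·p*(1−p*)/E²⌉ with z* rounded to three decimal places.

n = 660

For 90% confidence, z* = 1.645.
p*(1−p*) = 0.2496.
Required n before rounding: 2.706025 × 0.2496 / 0.032² = 659.594.
Rounding up, n = 660.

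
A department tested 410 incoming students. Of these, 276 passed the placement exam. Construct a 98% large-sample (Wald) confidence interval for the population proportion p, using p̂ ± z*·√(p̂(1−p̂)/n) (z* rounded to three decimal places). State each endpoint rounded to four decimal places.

(0.6193, 0.7271)

Sample proportion p̂ = 276/410 = 0.67317.
Standard error of p̂: √(0.220012/410) = √0.000536614 = 0.023165.
z* = 2.326 at the 98% level.
Margin = 2.326·0.023165 = 0.05388.
CI: 0.67317 ± 0.05388 = (0.6193, 0.7271).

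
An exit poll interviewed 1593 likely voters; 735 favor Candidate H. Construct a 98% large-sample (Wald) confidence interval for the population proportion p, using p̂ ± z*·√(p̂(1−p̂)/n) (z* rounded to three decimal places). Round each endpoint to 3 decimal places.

p̂ = 735/1593 = 0.46139.
SE = √(p̂(1−p̂)/n) = √(0.248510/1593) = 0.012490.
For 98% confidence, z* = 2.326.
Margin of error: 2.326 × 0.012490 = 0.02905.
Interval: 0.46139 ± 0.02905 → (0.432, 0.490).

(0.432, 0.490)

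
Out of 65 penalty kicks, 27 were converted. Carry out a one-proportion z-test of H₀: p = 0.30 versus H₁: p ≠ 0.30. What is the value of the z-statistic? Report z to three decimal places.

p̂ = 27/65 = 0.41538.
Under H₀, SE = √(p₀(1−p₀)/n) = √(0.30·0.70/65) = √0.003230769 = 0.056840.
z = (0.41538 − 0.30)/0.056840 = 0.11538/0.056840 = 2.030.

z = 2.030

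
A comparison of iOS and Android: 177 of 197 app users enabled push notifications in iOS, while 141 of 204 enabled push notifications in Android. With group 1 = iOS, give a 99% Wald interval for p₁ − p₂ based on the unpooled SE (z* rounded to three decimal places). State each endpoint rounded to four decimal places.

p̂₁ = 0.89848, p̂₂ = 0.69118, so the observed difference is 0.20730.
Unpooled SE = √(p̂₁(1−p̂₁)/n₁ + p̂₂(1−p̂₂)/n₂) = √(0.000463025 + 0.001046331) = 0.038850.
z* = 2.576 at the 99% level. Margin = 2.576·0.038850 = 0.10008.
So the interval runs from 0.1072 to 0.3074.

(0.1072, 0.3074)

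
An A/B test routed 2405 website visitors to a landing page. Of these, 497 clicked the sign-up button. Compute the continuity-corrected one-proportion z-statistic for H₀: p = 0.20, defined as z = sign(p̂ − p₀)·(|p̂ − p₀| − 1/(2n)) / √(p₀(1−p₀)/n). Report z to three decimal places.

z = 0.790

With x = 497 successes in n = 2405, p̂ = 0.20665. p̂ − p₀ = 0.006653.
1/(2n) = 0.000208.
Corrected numerator: |0.006653| − 0.000208 = 0.006445.
Null standard error: √(0.20·0.80/2405) = √0.000066528 = 0.008156.
z = (+)0.006445/0.008156 = 0.790.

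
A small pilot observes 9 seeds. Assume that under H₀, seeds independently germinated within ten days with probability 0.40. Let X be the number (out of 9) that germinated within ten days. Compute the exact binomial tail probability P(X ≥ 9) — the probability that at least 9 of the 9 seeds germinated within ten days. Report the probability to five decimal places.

X ~ Binomial(n=9, p=0.40).
P(X ≥ 9) = C(9,9)·0.40^9·0.60^0.
= 0.000262 = 0.00026.

P = 0.00026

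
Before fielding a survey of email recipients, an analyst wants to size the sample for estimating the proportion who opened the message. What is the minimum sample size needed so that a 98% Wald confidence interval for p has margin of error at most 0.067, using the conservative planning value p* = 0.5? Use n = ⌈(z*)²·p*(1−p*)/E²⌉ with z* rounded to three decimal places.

n = 302

The 98% critical value is z* = 2.326.
p*(1−p*) = 0.2500.
Required n before rounding: 5.410276 × 0.2500 / 0.067² = 301.307.
⌈301.307⌉ = 302.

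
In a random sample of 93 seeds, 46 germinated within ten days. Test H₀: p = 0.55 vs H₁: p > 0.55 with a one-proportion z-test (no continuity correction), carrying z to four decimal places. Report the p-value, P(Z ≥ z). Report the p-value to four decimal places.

p-value = 0.8585

p̂ = 46/93 = 0.49462.
Null standard error: √(0.55·0.45/93) = √0.002661290 = 0.051588.
Test statistic (full precision, shown to 4 dp): z = (46/93 − 0.55)/SE₀ ≈ -1.0734.
p-value = P(Z ≥ z) with z = -1.0734 → 0.8585.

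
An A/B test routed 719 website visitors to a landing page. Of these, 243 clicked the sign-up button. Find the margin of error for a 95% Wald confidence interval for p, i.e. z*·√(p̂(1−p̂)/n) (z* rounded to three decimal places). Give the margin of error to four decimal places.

Sample proportion p̂ = 243/719 = 0.33797.
Standard error of p̂: √(0.223746/719) = √0.000311191 = 0.017641.
The 95% critical value is z* = 1.960.
Margin of error = z*·SE = 1.960 × 0.017641 = 0.0346.

ME = 0.0346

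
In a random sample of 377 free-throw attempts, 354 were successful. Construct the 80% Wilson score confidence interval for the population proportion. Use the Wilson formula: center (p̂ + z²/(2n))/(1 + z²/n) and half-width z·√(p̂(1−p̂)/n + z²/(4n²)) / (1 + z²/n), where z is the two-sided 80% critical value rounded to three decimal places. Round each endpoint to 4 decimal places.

Here p̂ = 354/377 = 0.93899 and z = 1.282 (z² = 1.643524).
Denominator 1 + z²/n = 1 + 1.643524/377 = 1.004359.
Adjusted center: (0.93899 + z²/(2n))/1.004359 = 0.93709.
Radicand: p̂(1−p̂)/n + z²/(4n²) = 0.000151952 + 0.000002891 = 0.000154843.
Half-width = 1.282·√0.000154843/1.004359 = 0.01588.
CI: 0.93709 ± 0.01588 = (0.9212, 0.9530).

(0.9212, 0.9530)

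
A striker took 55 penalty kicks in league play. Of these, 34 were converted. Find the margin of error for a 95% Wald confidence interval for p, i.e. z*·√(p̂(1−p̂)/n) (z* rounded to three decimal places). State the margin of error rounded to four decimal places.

ME = 0.1284

The sample proportion is 34/55 = 0.61818.
SE = √(p̂(1−p̂)/n) = √(0.236033/55) = 0.065510.
For 95% confidence, z* = 1.960.
So ME = 0.1284.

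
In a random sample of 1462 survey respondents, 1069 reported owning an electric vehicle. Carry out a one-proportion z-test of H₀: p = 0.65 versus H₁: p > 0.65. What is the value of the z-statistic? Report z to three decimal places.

With x = 1069 successes in n = 1462, p̂ = 0.73119.
SE₀ = √(0.65·0.35/1462) = 0.012474.
Test statistic: z = 0.08119/0.012474 = 6.509.

z = 6.509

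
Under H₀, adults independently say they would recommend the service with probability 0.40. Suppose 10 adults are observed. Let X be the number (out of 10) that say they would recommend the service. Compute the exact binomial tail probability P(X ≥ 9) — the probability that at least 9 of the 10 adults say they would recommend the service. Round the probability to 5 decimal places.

X ~ Binomial(n=10, p=0.40).
P(X ≥ 9) = C(10,9)·0.40^9·0.60^1 + C(10,10)·0.40^10·0.60^0.
= 0.001573 + 0.000105 = 0.00168.

P = 0.00168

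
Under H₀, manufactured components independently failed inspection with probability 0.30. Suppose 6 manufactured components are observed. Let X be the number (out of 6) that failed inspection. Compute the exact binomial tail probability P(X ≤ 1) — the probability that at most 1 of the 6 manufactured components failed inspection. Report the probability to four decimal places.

X ~ Binomial(n=6, p=0.30).
P(X ≤ 1) = C(6,0)·0.30^0·0.70^6 + C(6,1)·0.30^1·0.70^5.
= 0.117649 + 0.302526 = 0.4202.

P = 0.4202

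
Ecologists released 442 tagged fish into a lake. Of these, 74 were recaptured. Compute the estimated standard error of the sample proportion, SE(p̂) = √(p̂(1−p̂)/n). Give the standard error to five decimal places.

p̂ = 74/442 = 0.16742.
p̂(1−p̂) = 0.139391.
Dividing by n and taking the root: √0.000315364 = 0.01776.

SE = 0.01776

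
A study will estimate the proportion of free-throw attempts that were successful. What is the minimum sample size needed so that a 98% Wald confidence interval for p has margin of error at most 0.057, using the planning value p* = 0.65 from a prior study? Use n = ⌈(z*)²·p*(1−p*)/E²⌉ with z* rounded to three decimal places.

n = 379

For 98% confidence, z* = 2.326.
p*(1−p*) = 0.2275.
(z*)²·p*(1−p*)/E² = 5.410276·0.2275/0.003249 = 378.836.
Rounding up, n = 379.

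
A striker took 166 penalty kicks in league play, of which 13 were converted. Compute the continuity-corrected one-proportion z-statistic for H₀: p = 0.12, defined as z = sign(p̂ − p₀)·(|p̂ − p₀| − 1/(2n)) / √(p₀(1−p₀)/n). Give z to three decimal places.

z = -1.533

p̂ = 13/166 = 0.07831. p̂ − p₀ = -0.041687.
Continuity correction 1/(2n) = 1/332 = 0.003012.
Corrected numerator: |-0.041687| − 0.003012 = 0.038675.
Under H₀, SE = √(p₀(1−p₀)/n) = √(0.12·0.88/166) = √0.000636145 = 0.025222.
z = (−)0.038675/0.025222 = -1.533.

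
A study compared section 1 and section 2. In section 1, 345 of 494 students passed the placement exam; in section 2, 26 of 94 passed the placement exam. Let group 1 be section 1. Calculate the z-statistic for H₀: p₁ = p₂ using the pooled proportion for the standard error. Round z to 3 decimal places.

z = 7.768

Sample proportions: p̂₁ = 345/494 = 0.69838 and p̂₂ = 26/94 = 0.27660.
Pooled p̂ = (345+26)/(494+94) = 371/588 = 0.63095.
Pooled SE = √[0.2328515·0.01266259] ≈ 0.054300.
z = 0.42178/0.054300 = 7.768.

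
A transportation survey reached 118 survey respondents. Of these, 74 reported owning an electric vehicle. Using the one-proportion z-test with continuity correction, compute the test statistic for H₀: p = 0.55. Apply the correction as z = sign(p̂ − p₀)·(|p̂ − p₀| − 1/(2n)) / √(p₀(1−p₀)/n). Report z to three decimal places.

p̂ = 74/118 = 0.62712. p̂ − p₀ = 0.077119.
1/(2n) = 0.004237.
Corrected numerator: |0.077119| − 0.004237 = 0.072882.
SE₀ = √(0.55·0.45/118) = 0.045798.
z = +0.072882/0.045798 = 1.591.

z = 1.591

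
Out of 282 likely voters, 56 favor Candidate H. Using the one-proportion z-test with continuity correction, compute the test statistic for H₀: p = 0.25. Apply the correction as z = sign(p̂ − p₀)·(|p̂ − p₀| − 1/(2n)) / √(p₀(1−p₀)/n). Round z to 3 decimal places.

p̂ = 56/282 = 0.19858. p̂ − p₀ = -0.051418.
Continuity correction 1/(2n) = 1/564 = 0.001773.
Corrected numerator: |-0.051418| − 0.001773 = 0.049645.
Null standard error: √(0.25·0.75/282) = √0.000664894 = 0.025786.
z = (−)0.049645/0.025786 = -1.925.

z = -1.925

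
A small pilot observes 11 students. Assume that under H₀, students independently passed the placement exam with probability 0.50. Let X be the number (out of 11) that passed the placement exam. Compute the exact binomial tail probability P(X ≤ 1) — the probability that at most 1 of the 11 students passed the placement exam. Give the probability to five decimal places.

X ~ Binomial(n=11, p=0.50).
P(X ≤ 1) = C(11,0)·0.50^0·0.50^11 + C(11,1)·0.50^1·0.50^10.
= 0.000488 + 0.005371 = 0.00586.

P = 0.00586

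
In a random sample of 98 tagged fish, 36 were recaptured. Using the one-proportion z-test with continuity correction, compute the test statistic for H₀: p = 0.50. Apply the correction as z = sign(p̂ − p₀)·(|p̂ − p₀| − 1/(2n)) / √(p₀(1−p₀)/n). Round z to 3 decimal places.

With x = 36 successes in n = 98, p̂ = 0.36735. p̂ − p₀ = -0.132653.
Continuity correction 1/(2n) = 1/196 = 0.005102.
Corrected numerator: |-0.132653| − 0.005102 = 0.127551.
SE₀ = √(0.50·0.50/98) = 0.050508.
z = (−)0.127551/0.050508 = -2.525.

z = -2.525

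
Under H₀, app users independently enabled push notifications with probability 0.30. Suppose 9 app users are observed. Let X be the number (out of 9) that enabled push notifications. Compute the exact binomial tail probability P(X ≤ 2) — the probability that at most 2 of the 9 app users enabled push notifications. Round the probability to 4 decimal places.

P = 0.4628

X is binomial with n = 9 and p = 0.30.
P(X ≤ 2) = C(9,0)·0.30^0·0.70^9 + C(9,1)·0.30^1·0.70^8 + C(9,2)·0.30^2·0.70^7.
= 0.040354 + 0.155650 + 0.266828 = 0.4628.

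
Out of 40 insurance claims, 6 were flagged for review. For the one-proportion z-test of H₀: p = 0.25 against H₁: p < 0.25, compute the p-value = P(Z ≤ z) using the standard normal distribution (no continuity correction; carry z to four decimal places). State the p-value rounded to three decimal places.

p-value = 0.072

Sample proportion p̂ = 6/40 = 0.15000.
SE₀ = √(0.25·0.75/40) = 0.068465.
Test statistic (full precision, shown to 4 dp): z = (6/40 − 0.25)/SE₀ ≈ -1.4606.
p-value = P(Z ≤ z) with z = -1.4606 → 0.072.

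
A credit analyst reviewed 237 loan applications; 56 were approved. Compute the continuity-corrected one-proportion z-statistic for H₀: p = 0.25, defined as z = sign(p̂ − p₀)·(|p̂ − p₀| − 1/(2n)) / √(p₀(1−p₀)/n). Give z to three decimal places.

z = -0.413

p̂ = 56/237 = 0.23629. p̂ − p₀ = -0.013713.
1/(2n) = 0.002110.
Corrected numerator: |-0.013713| − 0.002110 = 0.011603.
SE₀ = √(0.25·0.75/237) = 0.028127.
z = (−)0.011603/0.028127 = -0.413.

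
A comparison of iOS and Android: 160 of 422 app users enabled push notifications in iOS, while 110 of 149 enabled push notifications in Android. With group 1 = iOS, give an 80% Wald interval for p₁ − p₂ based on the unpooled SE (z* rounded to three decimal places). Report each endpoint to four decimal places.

(-0.4143, -0.3039)

p̂₁ = 0.37915, p̂₂ = 0.73826, so the observed difference is -0.35911.
Unpooled SE = √(p̂₁(1−p̂₁)/n₁ + p̂₂(1−p̂₂)/n₂) = √(0.000557807 + 0.001296876) = 0.043066.
The 80% critical value is z* = 1.282. Margin = 1.282·0.043066 = 0.05521.
So the interval runs from -0.4143 to -0.3039.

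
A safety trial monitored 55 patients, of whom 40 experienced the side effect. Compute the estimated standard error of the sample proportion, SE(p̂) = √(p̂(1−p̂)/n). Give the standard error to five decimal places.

The sample proportion is 40/55 = 0.72727.
p̂(1−p̂) = 0.72727·0.27273 = 0.198348.
Dividing by n and taking the root: √0.003606327 = 0.06005.

SE = 0.06005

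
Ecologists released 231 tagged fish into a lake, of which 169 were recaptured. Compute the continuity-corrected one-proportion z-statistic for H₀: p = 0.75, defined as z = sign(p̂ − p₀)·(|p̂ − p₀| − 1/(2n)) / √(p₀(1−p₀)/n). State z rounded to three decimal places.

The sample proportion is 169/231 = 0.73160. p̂ − p₀ = -0.018398.
1/(2n) = 0.002165.
Corrected numerator: |-0.018398| − 0.002165 = 0.016233.
Under H₀, SE = √(p₀(1−p₀)/n) = √(0.75·0.25/231) = √0.000811688 = 0.028490.
z = −0.016233/0.028490 = -0.570.

z = -0.570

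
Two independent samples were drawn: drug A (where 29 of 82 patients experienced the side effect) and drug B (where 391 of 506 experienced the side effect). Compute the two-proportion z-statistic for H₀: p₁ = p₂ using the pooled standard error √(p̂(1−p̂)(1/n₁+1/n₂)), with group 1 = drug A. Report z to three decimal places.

Sample proportions: p̂₁ = 29/82 = 0.35366 and p̂₂ = 391/506 = 0.77273.
Pooled p̂ = (29+391)/(82+506) = 420/588 = 0.71429.
Pooled SE = √[0.2040816·0.01417141] ≈ 0.053778.
z = (p̂₁ − p̂₂)/SE = (0.35366 − 0.77273)/0.053778 = -0.41907/0.053778 = -7.793.

z = -7.793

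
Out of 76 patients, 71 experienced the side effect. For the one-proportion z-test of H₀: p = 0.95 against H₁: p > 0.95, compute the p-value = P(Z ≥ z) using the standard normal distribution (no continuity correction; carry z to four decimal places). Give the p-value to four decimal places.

p-value = 0.7362

With x = 71 successes in n = 76, p̂ = 0.93421.
Null standard error: √(0.95·0.05/76) = √0.000625000 = 0.025000.
Test statistic (full precision, shown to 4 dp): z = (71/76 − 0.95)/SE₀ ≈ -0.6316.
From the standard normal, P(Z ≥ z) = 0.7362.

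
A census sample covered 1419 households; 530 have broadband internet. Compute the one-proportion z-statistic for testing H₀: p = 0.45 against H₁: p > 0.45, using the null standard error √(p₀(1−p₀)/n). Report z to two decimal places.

z = -5.79

The sample proportion is 530/1419 = 0.37350.
SE₀ = √(0.45·0.55/1419) = 0.013207.
z = (p̂ − p₀)/SE = (0.37350 − 0.45)/0.013207 = -5.79.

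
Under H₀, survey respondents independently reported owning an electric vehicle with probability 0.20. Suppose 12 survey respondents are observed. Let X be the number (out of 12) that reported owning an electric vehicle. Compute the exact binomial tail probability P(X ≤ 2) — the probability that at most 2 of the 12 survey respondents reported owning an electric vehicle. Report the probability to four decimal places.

P = 0.5583

X is binomial with n = 12 and p = 0.20.
P(X ≤ 2) = C(12,0)·0.20^0·0.80^12 + C(12,1)·0.20^1·0.80^11 + C(12,2)·0.20^2·0.80^10.
= 0.068719 + 0.206158 + 0.283468 = 0.5583.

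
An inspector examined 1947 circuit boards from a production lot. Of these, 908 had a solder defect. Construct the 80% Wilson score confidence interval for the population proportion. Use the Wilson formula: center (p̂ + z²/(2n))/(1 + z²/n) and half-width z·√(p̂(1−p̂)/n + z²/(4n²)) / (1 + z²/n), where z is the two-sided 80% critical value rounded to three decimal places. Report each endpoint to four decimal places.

(0.4519, 0.4809)

p̂ = 908/1947 = 0.46636; z = 1.282, so z² = 1.643524.
1 + z²/n = 1.000844.
Center = (0.46636 + 0.000422)/1.000844 = 0.46639.
Radicand: p̂(1−p̂)/n + z²/(4n²) = 0.000127821 + 0.000000108 = 0.000127929.
Half-width = 1.282·√0.000127929/1.000844 = 0.01449.
So the interval runs from 0.4519 to 0.4809.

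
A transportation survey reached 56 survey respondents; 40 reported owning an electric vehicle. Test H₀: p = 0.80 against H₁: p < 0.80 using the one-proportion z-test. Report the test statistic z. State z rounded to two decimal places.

The sample proportion is 40/56 = 0.71429.
Under H₀, SE = √(p₀(1−p₀)/n) = √(0.80·0.20/56) = √0.002857143 = 0.053452.
Test statistic: z = -0.08571/0.053452 = -1.60.

z = -1.60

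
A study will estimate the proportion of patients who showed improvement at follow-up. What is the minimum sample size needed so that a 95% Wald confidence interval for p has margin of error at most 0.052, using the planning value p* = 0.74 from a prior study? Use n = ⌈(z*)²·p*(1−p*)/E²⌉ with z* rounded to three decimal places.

The 95% critical value is z* = 1.960.
p*(1−p*) = 0.74·0.26 = 0.1924.
(z*)²·p*(1−p*)/E² = 3.841600·0.1924/0.002704 = 273.345.
⌈273.345⌉ = 274.

n = 274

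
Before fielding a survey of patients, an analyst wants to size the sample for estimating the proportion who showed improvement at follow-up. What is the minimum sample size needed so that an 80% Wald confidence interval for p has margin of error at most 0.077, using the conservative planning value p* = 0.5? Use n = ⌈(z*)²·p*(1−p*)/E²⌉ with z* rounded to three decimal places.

The 80% critical value is z* = 1.282.
p*(1−p*) = 0.2500.
Required n before rounding: 1.643524 × 0.2500 / 0.077² = 69.300.
⌈69.300⌉ = 70.

n = 70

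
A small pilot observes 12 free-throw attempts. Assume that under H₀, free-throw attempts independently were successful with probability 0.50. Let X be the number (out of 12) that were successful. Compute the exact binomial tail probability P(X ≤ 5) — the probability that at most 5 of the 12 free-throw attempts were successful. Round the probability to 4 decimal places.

P = 0.3872

X is binomial with n = 12 and p = 0.50.
P(X ≤ 5) = Σ_{j=0}^{5} C(12,j)·0.50^j·0.50^{12−j}.
= 0.000244 + 0.002930 + 0.016113 + 0.053711 + 0.120850 + 0.193359 = 0.3872.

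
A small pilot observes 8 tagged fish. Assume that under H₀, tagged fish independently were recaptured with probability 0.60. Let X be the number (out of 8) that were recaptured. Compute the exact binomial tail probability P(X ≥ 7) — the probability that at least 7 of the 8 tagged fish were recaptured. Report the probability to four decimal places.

P = 0.1064

X ~ Binomial(n=8, p=0.60).
P(X ≥ 7) = C(8,7)·0.60^7·0.40^1 + C(8,8)·0.60^8·0.40^0.
= 0.089580 + 0.016796 = 0.1064.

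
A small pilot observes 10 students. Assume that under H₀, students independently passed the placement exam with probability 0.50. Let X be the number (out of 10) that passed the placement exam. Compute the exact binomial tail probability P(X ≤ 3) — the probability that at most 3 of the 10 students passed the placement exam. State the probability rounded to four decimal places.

X is binomial with n = 10 and p = 0.50.
P(X ≤ 3) = C(10,0)·0.50^0·0.50^10 + C(10,1)·0.50^1·0.50^9 + C(10,2)·0.50^2·0.50^8 + C(10,3)·0.50^3·0.50^7.
= 0.000977 + 0.009766 + 0.043945 + 0.117188 = 0.1719.

P = 0.1719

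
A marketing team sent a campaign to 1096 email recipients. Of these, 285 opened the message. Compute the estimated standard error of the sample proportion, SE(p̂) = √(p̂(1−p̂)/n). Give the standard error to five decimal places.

SE = 0.01325

p̂ = 285/1096 = 0.26004.
p̂(1−p̂) = 0.26004·0.73996 = 0.192419.
SE = √(0.192419/1096) = 0.01325.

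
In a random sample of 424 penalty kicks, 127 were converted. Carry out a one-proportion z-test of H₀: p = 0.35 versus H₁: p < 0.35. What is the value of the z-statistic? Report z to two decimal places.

z = -2.18

Sample proportion p̂ = 127/424 = 0.29953.
Under H₀, SE = √(p₀(1−p₀)/n) = √(0.35·0.65/424) = √0.000536557 = 0.023164.
Test statistic: z = -0.05047/0.023164 = -2.18.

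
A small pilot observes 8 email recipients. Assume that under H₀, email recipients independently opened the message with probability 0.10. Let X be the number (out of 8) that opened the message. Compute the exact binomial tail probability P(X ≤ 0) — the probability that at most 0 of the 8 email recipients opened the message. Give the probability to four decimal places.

X is binomial with n = 8 and p = 0.10.
P(X ≤ 0) = C(8,0)·0.10^0·0.90^8.
= 0.430467 = 0.4305.

P = 0.4305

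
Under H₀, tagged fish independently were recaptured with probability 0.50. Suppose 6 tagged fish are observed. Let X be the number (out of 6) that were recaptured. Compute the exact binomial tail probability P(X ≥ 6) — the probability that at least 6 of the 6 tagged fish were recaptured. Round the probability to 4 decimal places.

P = 0.0156

X is binomial with n = 6 and p = 0.50.
P(X ≥ 6) = C(6,6)·0.50^6·0.50^0.
= 0.015625 = 0.0156.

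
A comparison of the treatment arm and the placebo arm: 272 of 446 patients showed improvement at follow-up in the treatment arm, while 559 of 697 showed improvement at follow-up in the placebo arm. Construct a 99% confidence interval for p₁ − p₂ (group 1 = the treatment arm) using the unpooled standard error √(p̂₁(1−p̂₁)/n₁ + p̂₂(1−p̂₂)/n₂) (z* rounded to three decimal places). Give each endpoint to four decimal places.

p̂₁ = 0.60987, p̂₂ = 0.80201, so the observed difference is -0.19214.
Unpooled SE = √(p̂₁(1−p̂₁)/n₁ + p̂₂(1−p̂₂)/n₂) = √(0.000533474 + 0.000227820) = 0.027592.
For 99% confidence, z* = 2.576. Margin of error = 0.07108.
So the interval runs from -0.2632 to -0.1211.

(-0.2632, -0.1211)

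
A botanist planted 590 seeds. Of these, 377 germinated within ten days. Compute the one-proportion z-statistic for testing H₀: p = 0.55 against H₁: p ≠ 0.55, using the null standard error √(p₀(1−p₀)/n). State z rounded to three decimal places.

With x = 377 successes in n = 590, p̂ = 0.63898.
Under H₀, SE = √(p₀(1−p₀)/n) = √(0.55·0.45/590) = √0.000419492 = 0.020481.
Test statistic: z = 0.08898/0.020481 = 4.345.

z = 4.345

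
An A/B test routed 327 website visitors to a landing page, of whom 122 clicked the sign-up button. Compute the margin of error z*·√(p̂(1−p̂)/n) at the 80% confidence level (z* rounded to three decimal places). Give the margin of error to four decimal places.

ME = 0.0343

p̂ = 122/327 = 0.37309.
SE(p̂) = √(0.37309·0.62691/327) = 0.026745.
The 80% critical value is z* = 1.282.
So ME = 0.0343.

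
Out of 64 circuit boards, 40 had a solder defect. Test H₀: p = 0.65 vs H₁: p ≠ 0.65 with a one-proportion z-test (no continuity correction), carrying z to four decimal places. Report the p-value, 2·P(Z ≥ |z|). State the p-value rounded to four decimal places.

The sample proportion is 40/64 = 0.62500.
Under H₀, SE = √(p₀(1−p₀)/n) = √(0.65·0.35/64) = √0.003554687 = 0.059621.
z = (p̂ − p₀)/SE = (40/64 − 0.65)/0.059621 ≈ -0.4193.
From the standard normal, 2·P(Z ≥ |z|) = 0.6750.

p-value = 0.6750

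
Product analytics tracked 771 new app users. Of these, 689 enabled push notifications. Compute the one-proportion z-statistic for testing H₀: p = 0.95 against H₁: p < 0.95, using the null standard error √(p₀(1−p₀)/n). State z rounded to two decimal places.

z = -7.18

With x = 689 successes in n = 771, p̂ = 0.89364.
SE₀ = √(0.95·0.05/771) = 0.007849.
Test statistic: z = -0.05636/0.007849 = -7.18.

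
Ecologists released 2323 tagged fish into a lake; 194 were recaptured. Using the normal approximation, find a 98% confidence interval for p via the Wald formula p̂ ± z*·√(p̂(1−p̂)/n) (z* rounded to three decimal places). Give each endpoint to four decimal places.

p̂ = 194/2323 = 0.08351.
Standard error of p̂: √(0.076538/2323) = √0.000032948 = 0.005740.
For 98% confidence, z* = 2.326.
Margin of error: 2.326 × 0.005740 = 0.01335.
CI: 0.08351 ± 0.01335 = (0.0702, 0.0969).

(0.0702, 0.0969)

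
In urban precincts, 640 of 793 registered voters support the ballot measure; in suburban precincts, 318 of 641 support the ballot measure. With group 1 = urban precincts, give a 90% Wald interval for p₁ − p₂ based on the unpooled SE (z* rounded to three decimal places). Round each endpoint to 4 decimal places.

p̂₁ = 0.80706, p̂₂ = 0.49610, so the observed difference is 0.31096.
Unpooled SE = √(p̂₁(1−p̂₁)/n₁ + p̂₂(1−p̂₂)/n₂) = √(0.000196359 + 0.000389992) = 0.024215.
For 90% confidence, z* = 1.645. Margin of error = 0.03983.
CI: 0.31096 ± 0.03983 = (0.2711, 0.3508).

(0.2711, 0.3508)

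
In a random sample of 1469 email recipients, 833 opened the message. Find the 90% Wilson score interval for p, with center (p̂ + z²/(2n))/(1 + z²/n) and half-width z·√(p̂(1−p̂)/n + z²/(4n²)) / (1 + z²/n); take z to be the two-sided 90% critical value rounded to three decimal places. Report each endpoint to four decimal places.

(0.5457, 0.5882)

Here p̂ = 833/1469 = 0.56705 and z = 1.645 (z² = 2.706025).
1 + z²/n = 1.001842.
Center = (0.56705 + 0.000921)/1.001842 = 0.56693.
Radicand: p̂(1−p̂)/n + z²/(4n²) = 0.000167123 + 0.000000313 = 0.000167436.
Half-width = 1.645·√0.000167436/1.001842 = 0.02125.
CI: 0.56693 ± 0.02125 = (0.5457, 0.5882).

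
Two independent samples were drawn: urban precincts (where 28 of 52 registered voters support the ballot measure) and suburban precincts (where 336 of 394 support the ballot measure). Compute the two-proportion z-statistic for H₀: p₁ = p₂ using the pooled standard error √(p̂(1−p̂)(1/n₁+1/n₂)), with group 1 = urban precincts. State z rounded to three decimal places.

Sample proportions: p̂₁ = 28/52 = 0.53846 and p̂₂ = 336/394 = 0.85279.
Pooled p̂ = (28+336)/(52+394) = 364/446 = 0.81614.
SE = √[p̂(1−p̂)(1/n₁+1/n₂)] = √[0.81614·0.18386·(1/52+1/394)] ≈ 0.057153.
z = -0.31433/0.057153 = -5.500.

z = -5.500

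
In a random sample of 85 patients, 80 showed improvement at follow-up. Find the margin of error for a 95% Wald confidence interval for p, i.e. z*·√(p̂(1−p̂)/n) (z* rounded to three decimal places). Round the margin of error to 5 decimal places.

ME = 0.05002

p̂ = 80/85 = 0.94118.
Standard error of p̂: √(0.055363/85) = √0.000651333 = 0.025521.
z* = 1.960 at the 95% level.
Margin of error = z*·SE = 1.960 × 0.025521 = 0.05002.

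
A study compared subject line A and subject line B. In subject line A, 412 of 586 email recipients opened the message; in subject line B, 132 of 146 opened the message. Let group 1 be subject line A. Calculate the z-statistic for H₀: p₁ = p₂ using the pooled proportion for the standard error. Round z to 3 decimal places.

p̂₁ = 412/586 = 0.70307, p̂₂ = 132/146 = 0.90411.
Pooling: p̂ = 544/732 = 0.74317.
SE = √[p̂(1−p̂)(1/n₁+1/n₂)] = √[0.74317·0.25683·(1/586+1/146)] ≈ 0.040411.
z = -0.20104/0.040411 = -4.975.

z = -4.975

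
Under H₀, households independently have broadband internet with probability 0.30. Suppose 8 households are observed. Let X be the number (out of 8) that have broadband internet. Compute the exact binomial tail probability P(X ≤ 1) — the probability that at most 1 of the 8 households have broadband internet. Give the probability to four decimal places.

P = 0.2553

X ~ Binomial(n=8, p=0.30).
P(X ≤ 1) = C(8,0)·0.30^0·0.70^8 + C(8,1)·0.30^1·0.70^7.
= 0.057648 + 0.197650 = 0.2553.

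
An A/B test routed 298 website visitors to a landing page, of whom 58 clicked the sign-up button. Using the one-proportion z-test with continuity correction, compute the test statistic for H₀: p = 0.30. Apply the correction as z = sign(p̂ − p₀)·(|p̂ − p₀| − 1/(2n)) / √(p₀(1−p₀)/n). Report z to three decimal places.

With x = 58 successes in n = 298, p̂ = 0.19463. p̂ − p₀ = -0.105369.
Continuity correction 1/(2n) = 1/596 = 0.001678.
Corrected numerator: |-0.105369| − 0.001678 = 0.103691.
Null standard error: √(0.30·0.70/298) = √0.000704698 = 0.026546.
z = (−)0.103691/0.026546 = -3.906.

z = -3.906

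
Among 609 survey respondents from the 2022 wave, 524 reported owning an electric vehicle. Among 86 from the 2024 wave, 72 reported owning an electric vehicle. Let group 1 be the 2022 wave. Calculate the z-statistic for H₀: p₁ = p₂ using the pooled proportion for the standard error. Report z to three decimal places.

p̂₁ = 524/609 = 0.86043, p̂₂ = 72/86 = 0.83721.
Pooled p̂ = (524+72)/(609+86) = 596/695 = 0.85755.
Pooled SE = √[0.1221552·0.01326994] ≈ 0.040262.
z = 0.02322/0.040262 = 0.577.

z = 0.577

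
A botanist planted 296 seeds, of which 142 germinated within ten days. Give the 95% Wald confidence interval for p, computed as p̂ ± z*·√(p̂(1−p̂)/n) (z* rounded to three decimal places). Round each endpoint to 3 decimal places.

p̂ = 142/296 = 0.47973.
Standard error of p̂: √(0.249589/296) = √0.000843206 = 0.029038.
For 95% confidence, z* = 1.960.
Margin of error: 1.960 × 0.029038 = 0.05691.
Interval: 0.47973 ± 0.05691 → (0.423, 0.537).

(0.423, 0.537)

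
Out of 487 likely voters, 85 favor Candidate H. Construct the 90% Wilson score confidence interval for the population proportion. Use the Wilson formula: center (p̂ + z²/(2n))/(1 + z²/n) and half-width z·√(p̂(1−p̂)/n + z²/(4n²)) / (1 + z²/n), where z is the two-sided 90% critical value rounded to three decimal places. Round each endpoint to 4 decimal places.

Here p̂ = 85/487 = 0.17454 and z = 1.645 (z² = 2.706025).
Denominator 1 + z²/n = 1 + 2.706025/487 = 1.005557.
Adjusted center: (0.17454 + z²/(2n))/1.005557 = 0.17634.
Radicand: p̂(1−p̂)/n + z²/(4n²) = 0.000295841 + 0.000002852 = 0.000298693.
Half-width = 1.645·√0.000298693/1.005557 = 0.02827.
So the interval runs from 0.1481 to 0.2046.

(0.1481, 0.2046)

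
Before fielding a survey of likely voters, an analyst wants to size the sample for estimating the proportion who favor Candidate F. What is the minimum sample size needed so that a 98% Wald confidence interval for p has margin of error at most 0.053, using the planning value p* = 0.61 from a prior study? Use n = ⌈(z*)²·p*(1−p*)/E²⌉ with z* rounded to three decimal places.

The 98% critical value is z* = 2.326.
p*(1−p*) = 0.61·0.39 = 0.2379.
Required n before rounding: 5.410276 × 0.2379 / 0.053² = 458.207.
Rounding up, n = 459.

n = 459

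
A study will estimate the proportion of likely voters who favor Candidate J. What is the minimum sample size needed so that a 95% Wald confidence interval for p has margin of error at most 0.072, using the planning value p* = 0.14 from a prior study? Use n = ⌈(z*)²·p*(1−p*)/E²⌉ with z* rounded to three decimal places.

n = 90

z* = 1.960 at the 95% level.
p*(1−p*) = 0.1204.
(z*)²·p*(1−p*)/E² = 3.841600·0.1204/0.005184 = 89.222.
⌈89.222⌉ = 90.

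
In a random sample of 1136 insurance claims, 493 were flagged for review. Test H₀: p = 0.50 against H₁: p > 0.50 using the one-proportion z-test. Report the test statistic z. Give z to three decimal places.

z = -4.450

p̂ = 493/1136 = 0.43398.
SE₀ = √(0.50·0.50/1136) = 0.014835.
Test statistic: z = -0.06602/0.014835 = -4.450.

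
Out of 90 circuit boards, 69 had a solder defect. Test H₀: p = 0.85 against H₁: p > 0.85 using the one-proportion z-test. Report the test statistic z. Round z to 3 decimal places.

Sample proportion p̂ = 69/90 = 0.76667.
Under H₀, SE = √(p₀(1−p₀)/n) = √(0.85·0.15/90) = √0.001416667 = 0.037639.
z = (0.76667 − 0.85)/0.037639 = -0.08333/0.037639 = -2.214.

z = -2.214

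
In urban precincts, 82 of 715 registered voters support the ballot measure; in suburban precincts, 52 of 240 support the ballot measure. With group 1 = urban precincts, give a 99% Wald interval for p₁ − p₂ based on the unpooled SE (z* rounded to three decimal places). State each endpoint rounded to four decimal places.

p̂₁ = 82/715 = 0.11469, p̂₂ = 52/240 = 0.21667; p̂₁ − p̂₂ = -0.10198.
SE = √(0.000142004 + 0.000707176) = √0.000849180 = 0.029141.
The 99% critical value is z* = 2.576. Margin = 2.576·0.029141 = 0.07507.
Interval: -0.10198 ± 0.07507 → (-0.1770, -0.0269).

(-0.1770, -0.0269)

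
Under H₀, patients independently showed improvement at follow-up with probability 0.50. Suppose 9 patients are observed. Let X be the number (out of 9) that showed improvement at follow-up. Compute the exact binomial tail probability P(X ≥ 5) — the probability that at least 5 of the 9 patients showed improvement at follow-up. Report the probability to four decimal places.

P = 0.5000

X is binomial with n = 9 and p = 0.50.
P(X ≥ 5) = Σ_{j=5}^{9} C(9,j)·0.50^j·0.50^{9−j}.
= 0.246094 + 0.164062 + 0.070312 + 0.017578 + 0.001953 = 0.5000.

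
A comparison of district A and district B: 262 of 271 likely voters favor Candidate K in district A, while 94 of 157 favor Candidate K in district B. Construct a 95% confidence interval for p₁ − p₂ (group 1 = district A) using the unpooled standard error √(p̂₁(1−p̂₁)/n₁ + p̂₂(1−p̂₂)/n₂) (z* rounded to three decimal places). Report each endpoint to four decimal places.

(0.2885, 0.4476)

p̂₁ = 262/271 = 0.96679, p̂₂ = 94/157 = 0.59873; p̂₁ − p̂₂ = 0.36806.
SE = √(0.000118478 + 0.001530275) = √0.001648753 = 0.040605.
z* = 1.960 at the 95% level. Margin = 1.960·0.040605 = 0.07959.
CI: 0.36806 ± 0.07959 = (0.2885, 0.4476).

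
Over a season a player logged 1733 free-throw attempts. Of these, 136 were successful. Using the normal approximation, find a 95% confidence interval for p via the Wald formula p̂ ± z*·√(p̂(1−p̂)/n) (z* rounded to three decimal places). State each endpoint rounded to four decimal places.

(0.0658, 0.0911)

p̂ = 136/1733 = 0.07848.
Standard error of p̂: √(0.072318/1733) = √0.000041730 = 0.006460.
For 95% confidence, z* = 1.960.
Margin = 1.960·0.006460 = 0.01266.
So the interval runs from 0.0658 to 0.0911.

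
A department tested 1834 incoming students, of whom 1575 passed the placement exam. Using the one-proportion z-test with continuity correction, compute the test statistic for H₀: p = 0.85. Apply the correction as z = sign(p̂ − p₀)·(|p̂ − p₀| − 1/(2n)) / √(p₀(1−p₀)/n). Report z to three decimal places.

The sample proportion is 1575/1834 = 0.85878. p̂ − p₀ = 0.008779.
Continuity correction 1/(2n) = 1/3668 = 0.000273.
Corrected numerator: |0.008779| − 0.000273 = 0.008506.
Null standard error: √(0.85·0.15/1834) = √0.000069520 = 0.008338.
z = (+)0.008506/0.008338 = 1.020.

z = 1.020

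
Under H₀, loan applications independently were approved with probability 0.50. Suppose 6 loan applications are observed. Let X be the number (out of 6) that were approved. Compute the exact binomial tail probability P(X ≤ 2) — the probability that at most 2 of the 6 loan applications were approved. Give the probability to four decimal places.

X is binomial with n = 6 and p = 0.50.
P(X ≤ 2) = C(6,0)·0.50^0·0.50^6 + C(6,1)·0.50^1·0.50^5 + C(6,2)·0.50^2·0.50^4.
= 0.015625 + 0.093750 + 0.234375 = 0.3438.

P = 0.3438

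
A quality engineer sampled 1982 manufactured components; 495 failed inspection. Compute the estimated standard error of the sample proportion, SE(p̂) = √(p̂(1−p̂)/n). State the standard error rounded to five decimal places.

Sample proportion p̂ = 495/1982 = 0.24975.
p̂(1−p̂) = 0.187375.
Dividing by n and taking the root: √0.000094538 = 0.00972.

SE = 0.00972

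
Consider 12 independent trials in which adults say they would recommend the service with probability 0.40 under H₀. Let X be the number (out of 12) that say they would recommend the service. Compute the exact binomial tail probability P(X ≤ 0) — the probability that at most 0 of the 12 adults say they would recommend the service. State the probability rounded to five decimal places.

P = 0.00218

X is binomial with n = 12 and p = 0.40.
P(X ≤ 0) = C(12,0)·0.40^0·0.60^12.
= 0.002177 = 0.00218.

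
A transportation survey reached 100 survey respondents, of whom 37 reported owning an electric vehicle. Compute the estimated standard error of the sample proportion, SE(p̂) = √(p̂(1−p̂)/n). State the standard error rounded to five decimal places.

p̂ = 37/100 = 0.37000.
p̂(1−p̂) = 0.37000·0.63000 = 0.233100.
SE = √(0.233100/100) = 0.04828.

SE = 0.04828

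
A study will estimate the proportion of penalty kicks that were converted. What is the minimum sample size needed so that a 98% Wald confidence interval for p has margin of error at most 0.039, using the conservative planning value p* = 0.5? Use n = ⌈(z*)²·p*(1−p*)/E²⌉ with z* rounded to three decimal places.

The 98% critical value is z* = 2.326.
p*(1−p*) = 0.2500.
(z*)²·p*(1−p*)/E² = 5.410276·0.2500/0.001521 = 889.263.
Rounding up, n = 890.

n = 890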